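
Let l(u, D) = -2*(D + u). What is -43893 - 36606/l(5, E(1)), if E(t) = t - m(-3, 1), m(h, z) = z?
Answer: -201162/5 ≈ -40232.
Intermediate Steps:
E(t) = -1 + t (E(t) = t - 1*1 = t - 1 = -1 + t)
l(u, D) = -2*D - 2*u
-43893 - 36606/l(5, E(1)) = -43893 - 36606/(-2*(-1 + 1) - 2*5) = -43893 - 36606/(-2*0 - 10) = -43893 - 36606/(0 - 10) = -43893 - 36606/(-10) = -43893 - 36606*(-1)/10 = -43893 - 1*(-18303/5) = -43893 + 18303/5 = -201162/5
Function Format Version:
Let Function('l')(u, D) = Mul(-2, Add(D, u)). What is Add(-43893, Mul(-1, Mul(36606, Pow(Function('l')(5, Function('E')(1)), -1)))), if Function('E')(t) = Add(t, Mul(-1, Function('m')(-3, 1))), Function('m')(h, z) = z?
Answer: Rational(-201162, 5) ≈ -40232.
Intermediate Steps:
Function('E')(t) = Add(-1, t) (Function('E')(t) = Add(t, Mul(-1, 1)) = Add(t, -1) = Add(-1, t))
Function('l')(u, D) = Add(Mul(-2, D), Mul(-2, u))
Add(-43893, Mul(-1, Mul(36606, Pow(Function('l')(5, Function('E')(1)), -1)))) = Add(-43893, Mul(-1, Mul(36606, Pow(Add(Mul(-2, Add(-1, 1)), Mul(-2, 5)), -1)))) = Add(-43893, Mul(-1, Mul(36606, Pow(Add(Mul(-2, 0), -10), -1)))) = Add(-43893, Mul(-1, Mul(36606, Pow(Add(0, -10), -1)))) = Add(-43893, Mul(-1, Mul(36606, Pow(-10, -1)))) = Add(-43893, Mul(-1, Mul(36606, Rational(-1, 10)))) = Add(-43893, Mul(-1, Rational(-18303, 5))) = Add(-43893, Rational(18303, 5)) = Rational(-201162, 5)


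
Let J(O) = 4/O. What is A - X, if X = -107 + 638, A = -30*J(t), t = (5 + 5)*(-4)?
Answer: -528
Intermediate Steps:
t = -40 (t = 10*(-4) = -40)
A = 3 (A = -120/(-40) = -120*(-1)/40 = -30*(-⅒) = 3)
X = 531
A - X = 3 - 1*531 = 3 - 531 = -528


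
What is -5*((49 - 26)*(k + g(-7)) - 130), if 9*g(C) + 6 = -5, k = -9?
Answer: 16430/9 ≈ 1825.6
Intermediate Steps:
g(C) = -11/9 (g(C) = -2/3 + (1/9)*(-5) = -2/3 - 5/9 = -11/9)
-5*((49 - 26)*(k + g(-7)) - 130) = -5*((49 - 26)*(-9 - 11/9) - 130) = -5*(23*(-92/9) - 130) = -5*(-2116/9 - 130) = -5*(-3286/9) = 16430/9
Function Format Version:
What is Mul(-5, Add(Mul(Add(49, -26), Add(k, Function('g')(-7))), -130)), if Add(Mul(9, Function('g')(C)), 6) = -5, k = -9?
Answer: Rational(16430, 9) ≈ 1825.6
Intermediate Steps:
Function('g')(C) = Rational(-11, 9) (Function('g')(C) = Add(Rational(-2, 3), Mul(Rational(1, 9), -5)) = Add(Rational(-2, 3), Rational(-5, 9)) = Rational(-11, 9))
Mul(-5, Add(Mul(Add(49, -26), Add(k, Function('g')(-7))), -130)) = Mul(-5, Add(Mul(Add(49, -26), Add(-9, Rational(-11, 9))), -130)) = Mul(-5, Add(Mul(23, Rational(-92, 9)), -130)) = Mul(-5, Add(Rational(-2116, 9), -130)) = Mul(-5, Rational(-3286, 9)) = Rational(16430, 9)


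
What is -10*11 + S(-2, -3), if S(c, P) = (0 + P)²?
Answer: -101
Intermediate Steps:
S(c, P) = P²
-10*11 + S(-2, -3) = -10*11 + (-3)² = -110 + 9 = -101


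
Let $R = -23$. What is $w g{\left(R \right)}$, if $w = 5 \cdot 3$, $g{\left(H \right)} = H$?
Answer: $-345$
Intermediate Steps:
$w = 15$
$w g{\left(R \right)} = 15 \left(-23\right) = -345$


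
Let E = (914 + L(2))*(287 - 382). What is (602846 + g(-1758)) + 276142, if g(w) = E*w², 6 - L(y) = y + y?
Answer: -268940000292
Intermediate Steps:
L(y) = 6 - 2*y (L(y) = 6 - (y + y) = 6 - 2*y)
E = -87020 (E = (914 + (6 - 2*2))*(287 - 382) = (914 + (6 - 4))*(-95) = (914 + 2)*(-95) = 916*(-95) = -87020)
g(w) = -87020*w²
(602846 + g(-1758)) + 276142 = (602846 - 87020*(-1758)²) + 276142 = (602846 - 87020*3090564) + 276142 = (602846 - 268940879280) + 276142 = -268940276434 + 276142 = -268940000292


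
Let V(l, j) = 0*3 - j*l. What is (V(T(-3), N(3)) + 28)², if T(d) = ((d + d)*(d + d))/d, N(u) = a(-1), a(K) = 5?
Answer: 7744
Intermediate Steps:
N(u) = 5
T(d) = 4*d (T(d) = ((2*d)*(2*d))/d = (4*d²)/d = 4*d)
V(l, j) = -j*l (V(l, j) = 0 - j*l = -j*l)
(V(T(-3), N(3)) + 28)² = (-1*5*4*(-3) + 28)² = (-1*5*(-12) + 28)² = (60 + 28)² = 88² = 7744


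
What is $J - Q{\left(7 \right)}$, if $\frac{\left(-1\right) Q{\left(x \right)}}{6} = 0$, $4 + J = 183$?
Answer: $179$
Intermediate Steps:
$J = 179$ ($J = -4 + 183 = 179$)
$Q{\left(x \right)} = 0$ ($Q{\left(x \right)} = \left(-6\right) 0 = 0$)
$J - Q{\left(7 \right)} = 179 - 0 = 179 + 0 = 179$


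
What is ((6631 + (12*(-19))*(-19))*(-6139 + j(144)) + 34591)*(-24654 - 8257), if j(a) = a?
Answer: 2161877317134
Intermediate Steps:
((6631 + (12*(-19))*(-19))*(-6139 + j(144)) + 34591)*(-24654 - 8257) = ((6631 + (12*(-19))*(-19))*(-6139 + 144) + 34591)*(-24654 - 8257) = ((6631 - 228*(-19))*(-5995) + 34591)*(-32911) = ((6631 + 4332)*(-5995) + 34591)*(-32911) = (10963*(-5995) + 34591)*(-32911) = (-65723185 + 34591)*(-32911) = -65688594*(-32911) = 2161877317134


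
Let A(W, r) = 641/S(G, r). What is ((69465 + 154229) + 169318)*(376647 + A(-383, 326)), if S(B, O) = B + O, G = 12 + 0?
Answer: 25016653599462/169 ≈ 1.4803e+11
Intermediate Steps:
G = 12
A(W, r) = 641/(12 + r)
((69465 + 154229) + 169318)*(376647 + A(-383, 326)) = ((69465 + 154229) + 169318)*(376647 + 641/(12 + 326)) = (223694 + 169318)*(376647 + 641/338) = 393012*(376647 + 641*(1/338)) = 393012*(376647 + 641/338) = 393012*(127307327/338) = 25016653599462/169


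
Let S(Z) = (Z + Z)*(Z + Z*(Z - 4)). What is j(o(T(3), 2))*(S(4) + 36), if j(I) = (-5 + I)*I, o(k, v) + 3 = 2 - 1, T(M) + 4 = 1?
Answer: 952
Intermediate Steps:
T(M) = -3 (T(M) = -4 + 1 = -3)
o(k, v) = -2 (o(k, v) = -3 + (2 - 1) = -3 + 1 = -2)
S(Z) = 2*Z*(Z + Z*(-4 + Z)) (S(Z) = (2*Z)*(Z + Z*(-4 + Z)) = 2*Z*(Z + Z*(-4 + Z)))
j(I) = I*(-5 + I)
j(o(T(3), 2))*(S(4) + 36) = (-2*(-5 - 2))*(2*4**2*(-3 + 4) + 36) = (-2*(-7))*(2*16*1 + 36) = 14*(32 + 36) = 14*68 = 952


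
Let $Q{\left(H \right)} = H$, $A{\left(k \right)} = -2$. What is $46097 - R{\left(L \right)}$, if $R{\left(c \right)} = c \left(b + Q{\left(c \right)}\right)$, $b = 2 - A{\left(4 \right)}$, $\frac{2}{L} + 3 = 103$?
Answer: $\frac{115242299}{2500} \approx 46097.0$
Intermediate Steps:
$L = \frac{1}{50}$ ($L = \frac{2}{-3 + 103} = \frac{2}{100} = 2 \cdot \frac{1}{100} = \frac{1}{50} \approx 0.02$)
$b = 4$ ($b = 2 - -2 = 2 + 2 = 4$)
$R{\left(c \right)} = c \left(4 + c\right)$
$46097 - R{\left(L \right)} = 46097 - \frac{4 + \frac{1}{50}}{50} = 46097 - \frac{1}{50} \cdot \frac{201}{50} = 46097 - \frac{201}{2500} = \frac{115242299}{2500}$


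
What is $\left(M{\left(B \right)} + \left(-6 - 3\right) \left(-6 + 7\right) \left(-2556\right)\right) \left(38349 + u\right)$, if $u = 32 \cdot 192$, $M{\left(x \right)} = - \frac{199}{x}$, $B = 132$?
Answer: $\frac{45031795399}{44} \approx 1.0235 \cdot 10^{9}$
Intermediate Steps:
$u = 6144$
$\left(M{\left(B \right)} + \left(-6 - 3\right) \left(-6 + 7\right) \left(-2556\right)\right) \left(38349 + u\right) = \left(- \frac{199}{132} + \left(-6 - 3\right) \left(-6 + 7\right) \left(-2556\right)\right) \left(38349 + 6144\right) = \left(\left(-199\right) \frac{1}{132} + \left(-9\right) 1 \left(-2556\right)\right) 44493 = \left(- \frac{199}{132} - -23004\right) 44493 = \left(- \frac{199}{132} + 23004\right) 44493 = \frac{3036329}{132} \cdot 44493 = \frac{45031795399}{44}$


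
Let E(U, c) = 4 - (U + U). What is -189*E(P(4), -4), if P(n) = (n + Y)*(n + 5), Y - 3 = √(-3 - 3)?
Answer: 23058 + 3402*I*√6 ≈ 23058.0 + 8333.2*I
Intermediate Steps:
Y = 3 + I*√6 (Y = 3 + √(-3 - 3) = 3 + √(-6) = 3 + I*√6 ≈ 3.0 + 2.4495*I)
P(n) = (5 + n)*(3 + n + I*√6) (P(n) = (n + (3 + I*√6))*(n + 5) = (3 + n + I*√6)*(5 + n) = (5 + n)*(3 + n + I*√6))
E(U, c) = 4 - 2*U
-189*E(P(4), -4) = -189*(4 - 2*(15 + 4² + 8*4 + 5*I*√6 + I*4*√6)) = -189*(4 - 2*(15 + 16 + 32 + 5*I*√6 + 4*I*√6)) = -189*(4 - 2*(63 + 9*I*√6)) = -189*(4 + (-126 - 18*I*√6)) = -189*(-122 - 18*I*√6) = 23058 + 3402*I*√6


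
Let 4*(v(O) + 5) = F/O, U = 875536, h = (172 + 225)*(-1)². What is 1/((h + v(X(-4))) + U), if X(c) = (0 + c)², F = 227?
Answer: 64/56059619 ≈ 1.1416e-6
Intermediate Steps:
h = 397 (h = 397*1 = 397)
X(c) = c²
v(O) = -5 + 227/(4*O) (v(O) = -5 + (227/O)/4 = -5 + 227/(4*O))
1/((h + v(X(-4))) + U) = 1/((397 + (-5 + 227/(4*((-4)²)))) + 875536) = 1/((397 + (-5 + (227/4)/16)) + 875536) = 1/((397 + (-5 + (227/4)*(1/16))) + 875536) = 1/((397 + (-5 + 227/64)) + 875536) = 1/((397 - 93/64) + 875536) = 1/(25315/64 + 875536) = 1/(56059619/64) = 64/56059619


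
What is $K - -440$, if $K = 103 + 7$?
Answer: $550$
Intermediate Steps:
$K = 110$
$K - -440 = 110 - -440 = 110 + 440 = 550$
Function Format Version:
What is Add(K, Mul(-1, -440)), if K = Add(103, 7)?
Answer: 550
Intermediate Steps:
K = 110
Add(K, Mul(-1, -440)) = Add(110, Mul(-1, -440)) = Add(110, 440) = 550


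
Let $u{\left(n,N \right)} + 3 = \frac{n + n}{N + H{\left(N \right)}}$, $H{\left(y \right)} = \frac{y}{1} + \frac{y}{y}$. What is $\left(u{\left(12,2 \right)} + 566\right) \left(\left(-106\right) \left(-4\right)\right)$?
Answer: $\frac{1203736}{5} \approx 2.4075 \cdot 10^{5}$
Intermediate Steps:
$H{\left(y \right)} = 1 + y$ ($H{\left(y \right)} = y 1 + 1 = y + 1 = 1 + y$)
$u{\left(n,N \right)} = -3 + \frac{2 n}{1 + 2 N}$ ($u{\left(n,N \right)} = -3 + \frac{n + n}{N + \left(1 + N\right)} = -3 + \frac{2 n}{1 + 2 N}$)
$\left(u{\left(12,2 \right)} + 566\right) \left(\left(-106\right) \left(-4\right)\right) = \left(\frac{-3 - 12 + 2 \cdot 12}{1 + 2 \cdot 2} + 566\right) \left(\left(-106\right) \left(-4\right)\right) = \left(\frac{-3 - 12 + 24}{1 + 4} + 566\right) 424 = \left(\frac{1}{5} \cdot 9 + 566\right) 424 = \left(\frac{9}{5} + 566\right) 424 = \frac{2839}{5} \cdot 424 = \frac{1203736}{5}$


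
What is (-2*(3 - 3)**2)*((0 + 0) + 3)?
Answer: 0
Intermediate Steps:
(-2*(3 - 3)**2)*((0 + 0) + 3) = (-2*0**2)*(0 + 3) = -2*0*3 = 0*3 = 0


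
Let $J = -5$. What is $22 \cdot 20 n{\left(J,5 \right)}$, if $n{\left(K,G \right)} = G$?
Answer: $2200$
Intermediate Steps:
$22 \cdot 20 n{\left(J,5 \right)} = 22 \cdot 20 \cdot 5 = 440 \cdot 5 = 2200$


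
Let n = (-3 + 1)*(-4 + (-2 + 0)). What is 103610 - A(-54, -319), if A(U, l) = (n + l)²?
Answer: 9361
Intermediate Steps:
n = 12 (n = -2*(-4 - 2) = -2*(-6) = 12)
A(U, l) = (12 + l)²
103610 - A(-54, -319) = 103610 - (12 - 319)² = 103610 - 1*(-307)² = 103610 - 1*94249 = 103610 - 94249 = 9361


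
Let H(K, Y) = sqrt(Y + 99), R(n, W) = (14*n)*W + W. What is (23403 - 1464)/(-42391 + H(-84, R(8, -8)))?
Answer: -930016149/1796997686 - 21939*I*sqrt(805)/1796997686 ≈ -0.51754 - 0.00034639*I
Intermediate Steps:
R(n, W) = W + 14*W*n (R(n, W) = 14*W*n + W = W + 14*W*n)
H(K, Y) = sqrt(99 + Y)
(23403 - 1464)/(-42391 + H(-84, R(8, -8))) = (23403 - 1464)/(-42391 + sqrt(99 - 8*(1 + 14*8))) = 21939/(-42391 + sqrt(99 - 8*(1 + 112))) = 21939/(-42391 + sqrt(99 - 8*113)) = 21939/(-42391 + sqrt(99 - 904)) = 21939/(-42391 + sqrt(-805)) = 21939/(-42391 + I*sqrt(805))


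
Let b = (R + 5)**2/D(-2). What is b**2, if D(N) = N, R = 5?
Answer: 2500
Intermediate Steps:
b = -50 (b = (5 + 5)**2/(-2) = 10**2*(-1/2) = 100*(-1/2) = -50)
b**2 = (-50)**2 = 2500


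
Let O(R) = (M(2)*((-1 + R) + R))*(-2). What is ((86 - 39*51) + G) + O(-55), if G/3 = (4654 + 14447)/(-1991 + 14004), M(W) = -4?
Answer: -33470980/12013 ≈ -2786.2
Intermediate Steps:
O(R) = -8 + 16*R (O(R) = -4*((-1 + R) + R)*(-2) = -4*(-1 + 2*R)*(-2) = (4 - 8*R)*(-2) = -8 + 16*R)
G = 57303/12013 (G = 3*((4654 + 14447)/(-1991 + 14004)) = 3*(19101/12013) = 57303/12013 ≈ 4.7701)
((86 - 39*51) + G) + O(-55) = ((86 - 39*51) + 57303/12013) + (-8 + 16*(-55)) = ((86 - 1989) + 57303/12013) + (-8 - 880) = (-1903 + 57303/12013) - 888 = -22803436/12013 - 888 = -33470980/12013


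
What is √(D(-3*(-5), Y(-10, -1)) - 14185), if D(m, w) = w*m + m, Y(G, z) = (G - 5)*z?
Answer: I*√13945 ≈ 118.09*I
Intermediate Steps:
Y(G, z) = z*(-5 + G) (Y(G, z) = (-5 + G)*z = z*(-5 + G))
D(m, w) = m + m*w (D(m, w) = m*w + m = m + m*w)
√(D(-3*(-5), Y(-10, -1)) - 14185) = √((-3*(-5))*(1 - (-5 - 10)) - 14185) = √(15*(1 - 1*(-15)) - 14185) = √(15*(1 + 15) - 14185) = √(15*16 - 14185) = √(240 - 14185) = √(-13945) = I*√13945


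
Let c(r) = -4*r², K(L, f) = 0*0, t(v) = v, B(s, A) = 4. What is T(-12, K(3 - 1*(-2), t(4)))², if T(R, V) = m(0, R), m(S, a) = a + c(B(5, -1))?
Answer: 5776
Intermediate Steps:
K(L, f) = 0
m(S, a) = -64 + a (m(S, a) = a - 4*4² = a - 4*16 = a - 64 = -64 + a)
T(R, V) = -64 + R
T(-12, K(3 - 1*(-2), t(4)))² = (-64 - 12)² = (-76)² = 5776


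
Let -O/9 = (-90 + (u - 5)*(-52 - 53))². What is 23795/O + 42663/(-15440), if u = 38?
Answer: -194118077599/70247198160 ≈ -2.7634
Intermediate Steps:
O = -113742225 (O = -9*(-90 + (38 - 5)*(-52 - 53))² = -9*(-90 + 33*(-105))² = -9*(-90 - 3465)² = -9*(-3555)² = -9*12638025 = -113742225)
23795/O + 42663/(-15440) = 23795/(-113742225) + 42663/(-15440) = 23795*(-1/113742225) + 42663*(-1/15440) = -4759/22748445 - 42663/15440 = -194118077599/70247198160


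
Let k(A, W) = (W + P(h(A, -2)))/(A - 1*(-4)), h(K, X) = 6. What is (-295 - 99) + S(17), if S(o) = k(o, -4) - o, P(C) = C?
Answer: -8629/21 ≈ -410.90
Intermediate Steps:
k(A, W) = (6 + W)/(4 + A) (k(A, W) = (W + 6)/(A - 1*(-4)) = (6 + W)/(A + 4) = (6 + W)/(4 + A))
S(o) = -o + 2/(4 + o) (S(o) = (6 - 4)/(4 + o) - o = 2/(4 + o) - o = -o + 2/(4 + o))
(-295 - 99) + S(17) = (-295 - 99) + (2 - 1*17*(4 + 17))/(4 + 17) = -394 + (2 - 1*17*21)/21 = -394 + (2 - 357)/21 = -394 + (1/21)*(-355) = -394 - 355/21 = -8629/21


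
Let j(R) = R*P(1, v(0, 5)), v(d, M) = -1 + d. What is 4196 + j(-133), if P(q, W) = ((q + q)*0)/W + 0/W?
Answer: 4196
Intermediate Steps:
P(q, W) = 0 (P(q, W) = ((2*q)*0)/W + 0 = 0/W + 0 = 0 + 0 = 0)
j(R) = 0 (j(R) = R*0 = 0)
4196 + j(-133) = 4196 + 0 = 4196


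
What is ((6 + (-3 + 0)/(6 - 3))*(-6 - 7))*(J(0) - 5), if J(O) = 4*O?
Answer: 325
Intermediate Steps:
((6 + (-3 + 0)/(6 - 3))*(-6 - 7))*(J(0) - 5) = ((6 + (-3 + 0)/(6 - 3))*(-6 - 7))*(4*0 - 5) = ((6 - 3/3)*(-13))*(0 - 5) = ((6 - 3*⅓)*(-13))*(-5) = ((6 - 1)*(-13))*(-5) = (5*(-13))*(-5) = -65*(-5) = 325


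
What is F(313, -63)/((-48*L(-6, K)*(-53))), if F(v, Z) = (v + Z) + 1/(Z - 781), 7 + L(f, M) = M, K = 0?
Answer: -70333/5009984 ≈ -0.014039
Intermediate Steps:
L(f, M) = -7 + M
F(v, Z) = Z + v + 1/(-781 + Z) (F(v, Z) = (Z + v) + 1/(-781 + Z) = Z + v + 1/(-781 + Z))
F(313, -63)/((-48*L(-6, K)*(-53))) = ((1 + (-63)² - 781*(-63) - 781*313 - 63*313)/(-781 - 63))/((-48*(-7 + 0)*(-53))) = ((1 + 3969 + 49203 - 244453 - 19719)/(-844))/((-48*(-7)*(-53))) = (-1/844*(-210999))/((336*(-53))) = (210999/844)/(-17808) = (210999/844)*(-1/17808) = -70333/5009984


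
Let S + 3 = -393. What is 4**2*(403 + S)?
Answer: 112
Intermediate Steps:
S = -396 (S = -3 - 393 = -396)
4**2*(403 + S) = 4**2*(403 - 396) = 16*7 = 112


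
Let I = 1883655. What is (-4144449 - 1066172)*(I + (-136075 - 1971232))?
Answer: 1165365807892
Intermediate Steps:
(-4144449 - 1066172)*(I + (-136075 - 1971232)) = (-4144449 - 1066172)*(1883655 + (-136075 - 1971232)) = -5210621*(1883655 - 2107307) = -5210621*(-223652) = 1165365807892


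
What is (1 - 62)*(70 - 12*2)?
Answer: -2806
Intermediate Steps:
(1 - 62)*(70 - 12*2) = -61*(70 - 24) = -61*46 = -2806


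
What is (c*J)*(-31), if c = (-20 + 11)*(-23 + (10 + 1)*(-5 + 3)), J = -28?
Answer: 351540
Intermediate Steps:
c = 405 (c = -9*(-23 + 11*(-2)) = -9*(-23 - 22) = -9*(-45) = 405)
(c*J)*(-31) = (405*(-28))*(-31) = -11340*(-31) = 351540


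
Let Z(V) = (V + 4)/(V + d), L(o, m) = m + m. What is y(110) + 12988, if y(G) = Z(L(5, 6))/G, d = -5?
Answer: 5000388/385 ≈ 12988.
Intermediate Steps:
L(o, m) = 2*m
Z(V) = (4 + V)/(-5 + V) (Z(V) = (V + 4)/(V - 5) = (4 + V)/(-5 + V))
y(G) = 16/(7*G) (y(G) = ((4 + 2*6)/(-5 + 2*6))/G = ((4 + 12)/(-5 + 12))/G = (16/7)/G = ((⅐)*16)/G = 16/(7*G))
y(110) + 12988 = (16/7)/110 + 12988 = (16/7)*(1/110) + 12988 = 8/385 + 12988 = 5000388/385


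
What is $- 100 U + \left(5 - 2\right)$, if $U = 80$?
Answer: $-7997$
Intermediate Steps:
$- 100 U + \left(5 - 2\right) = \left(-100\right) 80 + \left(5 - 2\right) = -8000 + \left(5 - 2\right) = -8000 + 3 = -7997$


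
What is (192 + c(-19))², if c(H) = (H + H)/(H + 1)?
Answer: 3052009/81 ≈ 37679.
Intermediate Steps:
c(H) = 2*H/(1 + H) (c(H) = (2*H)/(1 + H) = 2*H/(1 + H))
(192 + c(-19))² = (192 + 2*(-19)/(1 - 19))² = (192 + 2*(-19)/(-18))² = (192 + 2*(-19)*(-1/18))² = (192 + 19/9)² = (1747/9)² = 3052009/81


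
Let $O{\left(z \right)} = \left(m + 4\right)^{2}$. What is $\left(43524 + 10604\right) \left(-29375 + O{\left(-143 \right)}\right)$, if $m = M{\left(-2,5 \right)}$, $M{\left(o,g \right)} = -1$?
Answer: $-1589522848$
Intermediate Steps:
$m = -1$
$O{\left(z \right)} = 9$ ($O{\left(z \right)} = \left(-1 + 4\right)^{2} = 3^{2} = 9$)
$\left(43524 + 10604\right) \left(-29375 + O{\left(-143 \right)}\right) = \left(43524 + 10604\right) \left(-29375 + 9\right) = 54128 \left(-29366\right) = -1589522848$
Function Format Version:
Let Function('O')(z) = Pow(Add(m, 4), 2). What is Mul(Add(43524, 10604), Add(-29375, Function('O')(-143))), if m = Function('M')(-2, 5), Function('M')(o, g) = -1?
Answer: -1589522848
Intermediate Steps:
m = -1
Function('O')(z) = 9 (Function('O')(z) = Pow(Add(-1, 4), 2) = Pow(3, 2) = 9)
Mul(Add(43524, 10604), Add(-29375, Function('O')(-143))) = Mul(Add(43524, 10604), Add(-29375, 9)) = Mul(54128, -29366) = -1589522848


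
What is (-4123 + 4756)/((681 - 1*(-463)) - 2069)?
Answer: -633/925 ≈ -0.68432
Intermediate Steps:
(-4123 + 4756)/((681 - 1*(-463)) - 2069) = 633/((681 + 463) - 2069) = 633/(1144 - 2069) = 633/(-925) = 633*(-1/925) = -633/925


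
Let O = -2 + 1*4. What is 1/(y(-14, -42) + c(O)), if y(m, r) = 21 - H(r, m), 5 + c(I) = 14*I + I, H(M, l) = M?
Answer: 1/88 ≈ 0.011364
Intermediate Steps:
O = 2 (O = -2 + 4 = 2)
c(I) = -5 + 15*I (c(I) = -5 + (14*I + I) = -5 + 15*I)
y(m, r) = 21 - r
1/(y(-14, -42) + c(O)) = 1/((21 - 1*(-42)) + (-5 + 15*2)) = 1/((21 + 42) + (-5 + 30)) = 1/(63 + 25) = 1/88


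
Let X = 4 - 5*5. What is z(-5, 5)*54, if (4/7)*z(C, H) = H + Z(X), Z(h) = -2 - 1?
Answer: 189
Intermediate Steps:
X = -21 (X = 4 - 25 = -21)
Z(h) = -3
z(C, H) = -21/4 + 7*H/4 (z(C, H) = 7*(H - 3)/4 = 7*(-3 + H)/4 = -21/4 + 7*H/4)
z(-5, 5)*54 = (-21/4 + (7/4)*5)*54 = (-21/4 + 35/4)*54 = (7/2)*54 = 189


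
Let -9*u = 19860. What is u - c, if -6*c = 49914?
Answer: 18337/3 ≈ 6112.3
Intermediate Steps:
c = -8319 (c = -⅙*49914 = -8319)
u = -6620/3 (u = -⅑*19860 = -6620/3 ≈ -2206.7)
u - c = -6620/3 - 1*(-8319) = -6620/3 + 8319 = 18337/3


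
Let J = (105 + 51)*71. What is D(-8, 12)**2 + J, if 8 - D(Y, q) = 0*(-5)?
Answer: 11140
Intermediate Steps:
D(Y, q) = 8 (D(Y, q) = 8 - 0*(-5) = 8 - 1*0 = 8 + 0 = 8)
J = 11076 (J = 156*71 = 11076)
D(-8, 12)**2 + J = 8**2 + 11076 = 64 + 11076 = 11140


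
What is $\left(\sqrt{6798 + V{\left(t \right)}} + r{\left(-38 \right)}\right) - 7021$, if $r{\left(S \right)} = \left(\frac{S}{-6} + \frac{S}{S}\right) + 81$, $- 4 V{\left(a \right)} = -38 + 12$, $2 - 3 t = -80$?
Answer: $- \frac{20798}{3} + \frac{\sqrt{27218}}{2} \approx -6850.2$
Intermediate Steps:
$t = \frac{82}{3}$ ($t = \frac{2}{3} - - \frac{80}{3} = \frac{2}{3} + \frac{80}{3} = \frac{82}{3} \approx 27.333$)
$V{\left(a \right)} = \frac{13}{2}$ ($V{\left(a \right)} = - \frac{-38 + 12}{4} = \left(- \frac{1}{4}\right) \left(-26\right) = \frac{13}{2}$)
$r{\left(S \right)} = 82 - \frac{S}{6}$ ($r{\left(S \right)} = \left(S \left(- \frac{1}{6}\right) + 1\right) + 81 = \left(- \frac{S}{6} + 1\right) + 81 = \left(1 - \frac{S}{6}\right) + 81 = 82 - \frac{S}{6}$)
$\left(\sqrt{6798 + V{\left(t \right)}} + r{\left(-38 \right)}\right) - 7021 = \left(\sqrt{6798 + \frac{13}{2}} + \left(82 - - \frac{19}{3}\right)\right) - 7021 = \left(\sqrt{\frac{13609}{2}} + \left(82 + \frac{19}{3}\right)\right) - 7021 = \left(\frac{\sqrt{27218}}{2} + \frac{265}{3}\right) - 7021 = \left(\frac{265}{3} + \frac{\sqrt{27218}}{2}\right) - 7021 = - \frac{20798}{3} + \frac{\sqrt{27218}}{2}$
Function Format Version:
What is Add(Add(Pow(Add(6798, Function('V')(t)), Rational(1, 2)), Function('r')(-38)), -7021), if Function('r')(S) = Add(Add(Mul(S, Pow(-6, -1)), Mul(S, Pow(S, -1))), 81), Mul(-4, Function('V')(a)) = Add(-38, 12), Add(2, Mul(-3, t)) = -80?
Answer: Add(Rational(-20798, 3), Mul(Rational(1, 2), Pow(27218, Rational(1, 2)))) ≈ -6850.2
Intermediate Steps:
t = Rational(82, 3) (t = Add(Rational(2, 3), Mul(Rational(-1, 3), -80)) = Add(Rational(2, 3), Rational(80, 3)) = Rational(82, 3) ≈ 27.333)
Function('V')(a) = Rational(13, 2) (Function('V')(a) = Mul(Rational(-1, 4), Add(-38, 12)) = Mul(Rational(-1, 4), -26) = Rational(13, 2))
Function('r')(S) = Add(82, Mul(Rational(-1, 6), S)) (Function('r')(S) = Add(Add(Mul(S, Rational(-1, 6)), 1), 81) = Add(Add(Mul(Rational(-1, 6), S), 1), 81) = Add(Add(1, Mul(Rational(-1, 6), S)), 81) = Add(82, Mul(Rational(-1, 6), S)))
Add(Add(Pow(Add(6798, Function('V')(t)), Rational(1, 2)), Function('r')(-38)), -7021) = Add(Add(Pow(Add(6798, Rational(13, 2)), Rational(1, 2)), Add(82, Mul(Rational(-1, 6), -38))), -7021) = Add(Add(Pow(Rational(13609, 2), Rational(1, 2)), Add(82, Rational(19, 3))), -7021) = Add(Add(Mul(Rational(1, 2), Pow(27218, Rational(1, 2))), Rational(265, 3)), -7021) = Add(Add(Rational(265, 3), Mul(Rational(1, 2), Pow(27218, Rational(1, 2)))), -7021) = Add(Rational(-20798, 3), Mul(Rational(1, 2), Pow(27218, Rational(1, 2))))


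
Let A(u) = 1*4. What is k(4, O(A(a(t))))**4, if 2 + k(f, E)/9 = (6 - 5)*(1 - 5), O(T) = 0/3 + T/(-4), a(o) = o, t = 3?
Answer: 8503056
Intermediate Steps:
A(u) = 4
O(T) = -T/4 (O(T) = 0*(1/3) + T*(-1/4) = 0 - T/4 = -T/4)
k(f, E) = -54 (k(f, E) = -18 + 9*((6 - 5)*(1 - 5)) = -18 + 9*(1*(-4)) = -18 + 9*(-4) = -18 - 36 = -54)
k(4, O(A(a(t))))**4 = (-54)**4 = 8503056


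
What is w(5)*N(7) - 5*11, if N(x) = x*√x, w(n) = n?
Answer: -55 + 35*√7 ≈ 37.601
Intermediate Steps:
N(x) = x^(3/2)
w(5)*N(7) - 5*11 = 5*7^(3/2) - 5*11 = 5*(7*√7) - 55 = 35*√7 - 55 = -55 + 35*√7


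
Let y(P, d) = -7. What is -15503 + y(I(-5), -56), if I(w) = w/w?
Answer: -15510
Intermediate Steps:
I(w) = 1
-15503 + y(I(-5), -56) = -15503 - 7 = -15510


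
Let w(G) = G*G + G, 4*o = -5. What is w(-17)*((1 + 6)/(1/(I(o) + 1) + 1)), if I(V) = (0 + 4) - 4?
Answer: 952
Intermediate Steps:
o = -5/4 (o = (¼)*(-5) = -5/4 ≈ -1.2500)
I(V) = 0 (I(V) = 4 - 4 = 0)
w(G) = G + G² (w(G) = G² + G = G + G²)
w(-17)*((1 + 6)/(1/(I(o) + 1) + 1)) = (-17*(1 - 17))*((1 + 6)/(1/(0 + 1) + 1)) = (-17*(-16))*(7/(1/1 + 1)) = 272*(7/(1 + 1)) = 272*(7/2) = 952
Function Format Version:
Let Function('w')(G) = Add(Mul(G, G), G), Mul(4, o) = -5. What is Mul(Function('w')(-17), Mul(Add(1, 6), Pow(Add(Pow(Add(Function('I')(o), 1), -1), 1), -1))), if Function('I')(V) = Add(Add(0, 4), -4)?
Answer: 952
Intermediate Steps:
o = Rational(-5, 4) (o = Mul(Rational(1, 4), -5) = Rational(-5, 4) ≈ -1.2500)
Function('I')(V) = 0 (Function('I')(V) = Add(4, -4) = 0)
Function('w')(G) = Add(G, Pow(G, 2)) (Function('w')(G) = Add(Pow(G, 2), G) = Add(G, Pow(G, 2)))
Mul(Function('w')(-17), Mul(Add(1, 6), Pow(Add(Pow(Add(Function('I')(o), 1), -1), 1), -1))) = Mul(Mul(-17, Add(1, -17)), Mul(Add(1, 6), Pow(Add(Pow(Add(0, 1), -1), 1), -1))) = Mul(Mul(-17, -16), Mul(7, Pow(Add(Pow(1, -1), 1), -1))) = Mul(272, Mul(7, Pow(Add(1, 1), -1))) = Mul(272, Mul(7, Pow(2, -1))) = Mul(272, Mul(7, Rational(1, 2))) = Mul(272, Rational(7, 2)) = 952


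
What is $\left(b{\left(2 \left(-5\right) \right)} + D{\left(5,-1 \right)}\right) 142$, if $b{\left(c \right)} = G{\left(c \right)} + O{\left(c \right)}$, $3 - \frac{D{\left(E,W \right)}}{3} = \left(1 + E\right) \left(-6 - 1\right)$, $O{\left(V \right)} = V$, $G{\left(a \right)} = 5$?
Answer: $18460$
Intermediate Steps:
$D{\left(E,W \right)} = 30 + 21 E$ ($D{\left(E,W \right)} = 9 - 3 \left(1 + E\right) \left(-6 - 1\right) = 9 - 3 \left(1 + E\right) \left(-7\right) = 9 - 3 \left(-7 - 7 E\right) = 9 + \left(21 + 21 E\right) = 30 + 21 E$)
$b{\left(c \right)} = 5 + c$
$\left(b{\left(2 \left(-5\right) \right)} + D{\left(5,-1 \right)}\right) 142 = \left(\left(5 + 2 \left(-5\right)\right) + \left(30 + 21 \cdot 5\right)\right) 142 = \left(\left(5 - 10\right) + \left(30 + 105\right)\right) 142 = \left(-5 + 135\right) 142 = 130 \cdot 142 = 18460$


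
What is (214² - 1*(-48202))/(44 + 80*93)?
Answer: 46999/3742 ≈ 12.560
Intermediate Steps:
(214² - 1*(-48202))/(44 + 80*93) = (45796 + 48202)/(44 + 7440) = 93998/7484 = 93998*(1/7484) = 46999/3742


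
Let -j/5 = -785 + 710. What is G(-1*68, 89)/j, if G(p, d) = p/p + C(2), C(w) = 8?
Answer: 3/125 ≈ 0.024000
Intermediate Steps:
G(p, d) = 9 (G(p, d) = p/p + 8 = 1 + 8 = 9)
j = 375 (j = -5*(-785 + 710) = -5*(-75) = 375)
G(-1*68, 89)/j = 9/375 = 9*(1/375) = 3/125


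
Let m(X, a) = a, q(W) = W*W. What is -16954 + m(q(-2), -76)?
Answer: -17030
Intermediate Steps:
q(W) = W**2
-16954 + m(q(-2), -76) = -16954 - 76 = -17030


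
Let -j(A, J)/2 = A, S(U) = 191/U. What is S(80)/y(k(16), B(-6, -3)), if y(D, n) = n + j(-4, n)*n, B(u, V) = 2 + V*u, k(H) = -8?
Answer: 191/14400 ≈ 0.013264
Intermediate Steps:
j(A, J) = -2*A
y(D, n) = 9*n (y(D, n) = n + (-2*(-4))*n = n + 8*n = 9*n)
S(80)/y(k(16), B(-6, -3)) = (191/80)/((9*(2 - 3*(-6)))) = (191*(1/80))/((9*(2 + 18))) = 191/(80*((9*20))) = (191/80)/180 = (191/80)*(1/180) = 191/14400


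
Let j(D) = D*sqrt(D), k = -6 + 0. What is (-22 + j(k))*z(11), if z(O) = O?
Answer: -242 - 66*I*sqrt(6) ≈ -242.0 - 161.67*I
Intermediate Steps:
k = -6
j(D) = D**(3/2)
(-22 + j(k))*z(11) = (-22 + (-6)**(3/2))*11 = (-22 - 6*I*sqrt(6))*11 = -242 - 66*I*sqrt(6)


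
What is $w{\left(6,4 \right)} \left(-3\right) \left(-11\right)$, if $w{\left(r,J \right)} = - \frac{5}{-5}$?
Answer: $33$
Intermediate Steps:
$w{\left(r,J \right)} = 1$ ($w{\left(r,J \right)} = \left(-5\right) \left(- \frac{1}{5}\right) = 1$)
$w{\left(6,4 \right)} \left(-3\right) \left(-11\right) = 1 \left(-3\right) \left(-11\right) = \left(-3\right) \left(-11\right) = 33$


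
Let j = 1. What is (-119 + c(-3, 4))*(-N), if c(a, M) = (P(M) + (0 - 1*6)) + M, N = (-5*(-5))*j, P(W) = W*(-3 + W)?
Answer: 2925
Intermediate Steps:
N = 25 (N = -5*(-5)*1 = 25*1 = 25)
c(a, M) = -6 + M + M*(-3 + M) (c(a, M) = (M*(-3 + M) + (0 - 1*6)) + M = (M*(-3 + M) + (0 - 6)) + M = (M*(-3 + M) - 6) + M = (-6 + M*(-3 + M)) + M = -6 + M + M*(-3 + M))
(-119 + c(-3, 4))*(-N) = (-119 + (-6 + 4 + 4*(-3 + 4)))*(-1*25) = (-119 + (-6 + 4 + 4*1))*(-25) = (-119 + (-6 + 4 + 4))*(-25) = (-119 + 2)*(-25) = -117*(-25) = 2925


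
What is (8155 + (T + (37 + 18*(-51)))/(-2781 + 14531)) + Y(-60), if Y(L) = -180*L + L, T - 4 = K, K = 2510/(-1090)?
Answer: 12099837703/640375 ≈ 18895.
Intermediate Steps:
K = -251/109 (K = 2510*(-1/1090) = -251/109 ≈ -2.3028)
T = 185/109 (T = 4 - 251/109 = 185/109 ≈ 1.6972)
Y(L) = -179*L
(8155 + (T + (37 + 18*(-51)))/(-2781 + 14531)) + Y(-60) = (8155 + (185/109 + (37 + 18*(-51)))/(-2781 + 14531)) - 179*(-60) = (8155 + (185/109 + (37 - 918))/11750) + 10740 = (8155 + (185/109 - 881)*(1/11750)) + 10740 = (8155 - 95844/109*1/11750) + 10740 = (8155 - 47922/640375) + 10740 = 5222210203/640375 + 10740 = 12099837703/640375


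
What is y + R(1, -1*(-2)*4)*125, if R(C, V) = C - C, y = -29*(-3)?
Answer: 87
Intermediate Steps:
y = 87
R(C, V) = 0
y + R(1, -1*(-2)*4)*125 = 87 + 0*125 = 87 + 0 = 87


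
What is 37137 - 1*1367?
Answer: 35770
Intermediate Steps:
37137 - 1*1367 = 37137 - 1367 = 35770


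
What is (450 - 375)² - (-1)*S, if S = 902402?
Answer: 908027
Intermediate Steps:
(450 - 375)² - (-1)*S = (450 - 375)² - (-1)*902402 = 75² - 1*(-902402) = 5625 + 902402 = 908027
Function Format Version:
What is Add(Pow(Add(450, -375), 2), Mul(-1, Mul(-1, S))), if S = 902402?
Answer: 908027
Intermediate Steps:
Add(Pow(Add(450, -375), 2), Mul(-1, Mul(-1, S))) = Add(Pow(Add(450, -375), 2), Mul(-1, Mul(-1, 902402))) = Add(Pow(75, 2), Mul(-1, -902402)) = Add(5625, 902402) = 908027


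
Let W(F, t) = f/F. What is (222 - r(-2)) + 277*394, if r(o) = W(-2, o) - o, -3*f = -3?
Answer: 218717/2 ≈ 1.0936e+5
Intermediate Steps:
f = 1 (f = -1/3*(-3) = 1)
W(F, t) = 1/F
r(o) = -1/2 - o (r(o) = 1/(-2) - o = -1/2 - o)
(222 - r(-2)) + 277*394 = (222 - (-1/2 - 1*(-2))) + 277*394 = (222 - (-1/2 + 2)) + 109138 = (222 - 1*3/2) + 109138 = (222 - 3/2) + 109138 = 441/2 + 109138 = 218717/2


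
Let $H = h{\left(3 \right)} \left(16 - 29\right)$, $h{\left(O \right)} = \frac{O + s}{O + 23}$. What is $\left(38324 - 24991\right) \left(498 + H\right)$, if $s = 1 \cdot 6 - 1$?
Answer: $6586502$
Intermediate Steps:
$s = 5$ ($s = 6 - 1 = 5$)
$h{\left(O \right)} = \frac{5 + O}{23 + O}$ ($h{\left(O \right)} = \frac{O + 5}{O + 23} = \frac{5 + O}{23 + O}$)
$H = -4$ ($H = \frac{5 + 3}{23 + 3} \left(16 - 29\right) = \frac{1}{26} \cdot 8 \left(-13\right) = \frac{4}{13} \left(-13\right) = -4$)
$\left(38324 - 24991\right) \left(498 + H\right) = \left(38324 - 24991\right) \left(498 - 4\right) = 13333 \cdot 494 = 6586502$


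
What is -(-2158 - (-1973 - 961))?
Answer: -776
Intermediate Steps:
-(-2158 - (-1973 - 961)) = -(-2158 - 1*(-2934)) = -(-2158 + 2934) = -1*776 = -776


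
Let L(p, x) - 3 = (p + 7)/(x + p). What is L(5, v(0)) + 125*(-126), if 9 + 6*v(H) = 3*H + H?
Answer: -110205/7 ≈ -15744.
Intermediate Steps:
v(H) = -3/2 + 2*H/3 (v(H) = -3/2 + (3*H + H)/6 = -3/2 + (4*H)/6 = -3/2 + 2*H/3)
L(p, x) = 3 + (7 + p)/(p + x) (L(p, x) = 3 + (p + 7)/(x + p) = 3 + (7 + p)/(p + x))
L(5, v(0)) + 125*(-126) = (7 + 3*(-3/2 + (⅔)*0) + 4*5)/(5 + (-3/2 + (⅔)*0)) + 125*(-126) = (7 + 3*(-3/2 + 0) + 20)/(5 + (-3/2 + 0)) - 15750 = (7 + 3*(-3/2) + 20)/(5 - 3/2) - 15750 = (7 - 9/2 + 20)/(7/2) - 15750 = (2/7)*(45/2) - 15750 = 45/7 - 15750 = -110205/7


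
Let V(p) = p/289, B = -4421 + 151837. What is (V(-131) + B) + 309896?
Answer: 132163037/289 ≈ 4.5731e+5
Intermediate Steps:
B = 147416
V(p) = p/289 (V(p) = p*(1/289) = p/289)
(V(-131) + B) + 309896 = ((1/289)*(-131) + 147416) + 309896 = (-131/289 + 147416) + 309896 = 42603093/289 + 309896 = 132163037/289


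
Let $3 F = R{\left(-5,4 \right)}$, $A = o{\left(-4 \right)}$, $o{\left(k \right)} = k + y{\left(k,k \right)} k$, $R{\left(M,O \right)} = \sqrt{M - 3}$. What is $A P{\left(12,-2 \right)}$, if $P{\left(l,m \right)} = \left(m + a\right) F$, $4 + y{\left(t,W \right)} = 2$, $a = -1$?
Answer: $- 8 i \sqrt{2} \approx - 11.314 i$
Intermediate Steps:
$y{\left(t,W \right)} = -2$ ($y{\left(t,W \right)} = -4 + 2 = -2$)
$R{\left(M,O \right)} = \sqrt{-3 + M}$
$o{\left(k \right)} = - k$ ($o{\left(k \right)} = k - 2 k = - k$)
$A = 4$ ($A = \left(-1\right) \left(-4\right) = 4$)
$F = \frac{2 i \sqrt{2}}{3}$ ($F = \frac{\sqrt{-3 - 5}}{3} = \frac{\sqrt{-8}}{3} = \frac{2 i \sqrt{2}}{3} \approx 0.94281 i$)
$P{\left(l,m \right)} = \frac{2 i \sqrt{2} \left(-1 + m\right)}{3}$ ($P{\left(l,m \right)} = \left(m - 1\right) \frac{2 i \sqrt{2}}{3} = \left(-1 + m\right) \frac{2 i \sqrt{2}}{3} = \frac{2 i \sqrt{2} \left(-1 + m\right)}{3}$)
$A P{\left(12,-2 \right)} = 4 \frac{2 i \sqrt{2} \left(-1 - 2\right)}{3} = 4 \cdot \frac{2}{3} i \sqrt{2} \left(-3\right) = 4 \left(- 2 i \sqrt{2}\right) = - 8 i \sqrt{2}$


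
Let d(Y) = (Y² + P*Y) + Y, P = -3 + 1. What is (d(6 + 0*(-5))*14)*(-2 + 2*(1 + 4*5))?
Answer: 16800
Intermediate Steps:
P = -2
d(Y) = Y² - Y (d(Y) = (Y² - 2*Y) + Y = Y² - Y)
(d(6 + 0*(-5))*14)*(-2 + 2*(1 + 4*5)) = (((6 + 0*(-5))*(-1 + (6 + 0*(-5))))*14)*(-2 + 2*(1 + 4*5)) = (((6 + 0)*(-1 + (6 + 0)))*14)*(-2 + 2*(1 + 20)) = ((6*(-1 + 6))*14)*(-2 + 2*21) = ((6*5)*14)*(-2 + 42) = (30*14)*40 = 420*40 = 16800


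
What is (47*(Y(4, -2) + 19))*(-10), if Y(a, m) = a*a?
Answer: -16450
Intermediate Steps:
Y(a, m) = a²
(47*(Y(4, -2) + 19))*(-10) = (47*(4² + 19))*(-10) = (47*(16 + 19))*(-10) = (47*35)*(-10) = 1645*(-10) = -16450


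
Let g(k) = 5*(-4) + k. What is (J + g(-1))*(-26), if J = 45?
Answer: -624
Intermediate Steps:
g(k) = -20 + k
(J + g(-1))*(-26) = (45 + (-20 - 1))*(-26) = (45 - 21)*(-26) = 24*(-26) = -624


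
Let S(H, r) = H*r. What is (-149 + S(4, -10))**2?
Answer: 35721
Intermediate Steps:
(-149 + S(4, -10))**2 = (-149 + 4*(-10))**2 = (-149 - 40)**2 = (-189)**2 = 35721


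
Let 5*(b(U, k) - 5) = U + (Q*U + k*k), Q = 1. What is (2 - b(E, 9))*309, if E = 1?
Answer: -30282/5 ≈ -6056.4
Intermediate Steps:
b(U, k) = 5 + k²/5 + 2*U/5 (b(U, k) = 5 + (U + (1*U + k*k))/5 = 5 + (U + (U + k²))/5 = 5 + (k² + 2*U)/5 = 5 + (k²/5 + 2*U/5) = 5 + k²/5 + 2*U/5)
(2 - b(E, 9))*309 = (2 - (5 + (⅕)*9² + (⅖)*1))*309 = (2 - (5 + (⅕)*81 + ⅖))*309 = (2 - (5 + 81/5 + ⅖))*309 = (2 - 1*108/5)*309 = (2 - 108/5)*309 = -98/5*309 = -30282/5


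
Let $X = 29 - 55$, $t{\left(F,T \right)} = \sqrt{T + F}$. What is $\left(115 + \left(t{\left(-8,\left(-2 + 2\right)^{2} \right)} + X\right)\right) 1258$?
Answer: $111962 + 2516 i \sqrt{2} \approx 1.1196 \cdot 10^{5} + 3558.2 i$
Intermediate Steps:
$t{\left(F,T \right)} = \sqrt{F + T}$
$X = -26$ ($X = 29 - 55 = -26$)
$\left(115 + \left(t{\left(-8,\left(-2 + 2\right)^{2} \right)} + X\right)\right) 1258 = \left(115 - \left(26 - \sqrt{-8 + \left(-2 + 2\right)^{2}}\right)\right) 1258 = \left(115 - \left(26 - \sqrt{-8 + 0^{2}}\right)\right) 1258 = \left(115 - \left(26 - \sqrt{-8 + 0}\right)\right) 1258 = \left(115 - \left(26 - \sqrt{-8}\right)\right) 1258 = \left(115 - \left(26 - 2 i \sqrt{2}\right)\right) 1258 = \left(89 + 2 i \sqrt{2}\right) 1258 = 111962 + 2516 i \sqrt{2}$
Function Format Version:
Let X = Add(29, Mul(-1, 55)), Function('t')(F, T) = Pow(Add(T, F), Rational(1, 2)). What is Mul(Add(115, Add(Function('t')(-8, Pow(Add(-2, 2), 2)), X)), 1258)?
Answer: Add(111962, Mul(2516, I, Pow(2, Rational(1, 2)))) ≈ Add(1.1196e+5, Mul(3558.2, I))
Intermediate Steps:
Function('t')(F, T) = Pow(Add(F, T), Rational(1, 2))
X = -26 (X = Add(29, -55) = -26)
Mul(Add(115, Add(Function('t')(-8, Pow(Add(-2, 2), 2)), X)), 1258) = Mul(Add(115, Add(Pow(Add(-8, Pow(Add(-2, 2), 2)), Rational(1, 2)), -26)), 1258) = Mul(Add(115, Add(Pow(Add(-8, Pow(0, 2)), Rational(1, 2)), -26)), 1258) = Mul(Add(115, Add(Pow(Add(-8, 0), Rational(1, 2)), -26)), 1258) = Mul(Add(115, Add(Pow(-8, Rational(1, 2)), -26)), 1258) = Mul(Add(115, Add(Mul(2, I, Pow(2, Rational(1, 2))), -26)), 1258) = Mul(Add(115, Add(-26, Mul(2, I, Pow(2, Rational(1, 2))))), 1258) = Mul(Add(89, Mul(2, I, Pow(2, Rational(1, 2)))), 1258) = Add(111962, Mul(2516, I, Pow(2, Rational(1, 2))))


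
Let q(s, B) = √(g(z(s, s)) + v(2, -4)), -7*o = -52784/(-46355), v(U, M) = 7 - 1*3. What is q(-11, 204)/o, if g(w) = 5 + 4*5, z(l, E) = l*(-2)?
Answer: -324485*√29/52784 ≈ -33.105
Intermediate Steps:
z(l, E) = -2*l
v(U, M) = 4 (v(U, M) = 7 - 3 = 4)
g(w) = 25 (g(w) = 5 + 20 = 25)
o = -52784/324485 (o = -(-52784)/(7*(-46355)) = -(-52784)*(-1)/(7*46355) = -⅐*52784/46355 = -52784/324485 ≈ -0.16267)
q(s, B) = √29 (q(s, B) = √(25 + 4) = √29)
q(-11, 204)/o = √29/(-52784/324485) = √29*(-324485/52784) = -324485*√29/52784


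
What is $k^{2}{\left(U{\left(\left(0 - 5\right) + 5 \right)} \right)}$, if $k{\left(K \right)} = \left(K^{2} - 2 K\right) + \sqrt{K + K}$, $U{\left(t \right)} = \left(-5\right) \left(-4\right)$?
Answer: $129640 + 1440 \sqrt{10} \approx 1.3419 \cdot 10^{5}$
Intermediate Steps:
$U{\left(t \right)} = 20$
$k{\left(K \right)} = K^{2} - 2 K + \sqrt{2} \sqrt{K}$ ($k{\left(K \right)} = \left(K^{2} - 2 K\right) + \sqrt{2 K} = \left(K^{2} - 2 K\right) + \sqrt{2} \sqrt{K} = K^{2} - 2 K + \sqrt{2} \sqrt{K}$)
$k^{2}{\left(U{\left(\left(0 - 5\right) + 5 \right)} \right)} = \left(20^{2} - 40 + \sqrt{2} \sqrt{20}\right)^{2} = \left(400 - 40 + \sqrt{2} \cdot 2 \sqrt{5}\right)^{2} = \left(400 - 40 + 2 \sqrt{10}\right)^{2} = \left(360 + 2 \sqrt{10}\right)^{2}$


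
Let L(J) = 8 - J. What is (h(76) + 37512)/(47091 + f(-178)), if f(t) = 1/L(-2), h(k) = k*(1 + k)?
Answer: 433640/470911 ≈ 0.92085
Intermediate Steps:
f(t) = 1/10 (f(t) = 1/(8 - 1*(-2)) = 1/(8 + 2) = 1/10)
(h(76) + 37512)/(47091 + f(-178)) = (76*(1 + 76) + 37512)/(47091 + 1/10) = (76*77 + 37512)/(470911/10) = (5852 + 37512)*(10/470911) = 43364*(10/470911) = 433640/470911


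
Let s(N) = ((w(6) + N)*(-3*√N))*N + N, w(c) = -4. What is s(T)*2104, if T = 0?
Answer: 0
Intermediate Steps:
s(N) = N - 3*N^(3/2)*(-4 + N) (s(N) = ((-4 + N)*(-3*√N))*N + N = (-3*√N*(-4 + N))*N + N = -3*N^(3/2)*(-4 + N) + N = N - 3*N^(3/2)*(-4 + N))
s(T)*2104 = (0 - 3*0^(5/2) + 12*0^(3/2))*2104 = (0 - 3*0 + 12*0)*2104 = (0 + 0 + 0)*2104 = 0*2104 = 0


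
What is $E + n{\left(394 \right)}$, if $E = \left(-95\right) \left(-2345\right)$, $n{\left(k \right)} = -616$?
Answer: $222159$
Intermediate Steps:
$E = 222775$
$E + n{\left(394 \right)} = 222775 - 616 = 222159$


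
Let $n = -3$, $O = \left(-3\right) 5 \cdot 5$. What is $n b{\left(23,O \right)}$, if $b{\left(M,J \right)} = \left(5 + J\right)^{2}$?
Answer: $-14700$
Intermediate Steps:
$O = -75$ ($O = \left(-15\right) 5 = -75$)
$n b{\left(23,O \right)} = - 3 \left(5 - 75\right)^{2} = - 3 \left(-70\right)^{2} = \left(-3\right) 4900 = -14700$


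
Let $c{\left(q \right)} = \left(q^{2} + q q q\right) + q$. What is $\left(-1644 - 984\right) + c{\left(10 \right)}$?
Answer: $-1518$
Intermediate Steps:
$c{\left(q \right)} = q + q^{2} + q^{3}$ ($c{\left(q \right)} = \left(q^{2} + q^{2} q\right) + q = \left(q^{2} + q^{3}\right) + q = q + q^{2} + q^{3}$)
$\left(-1644 - 984\right) + c{\left(10 \right)} = \left(-1644 - 984\right) + 10 \left(1 + 10 + 10^{2}\right) = \left(-1644 - 984\right) + 10 \left(1 + 10 + 100\right) = -2628 + 10 \cdot 111 = -2628 + 1110 = -1518$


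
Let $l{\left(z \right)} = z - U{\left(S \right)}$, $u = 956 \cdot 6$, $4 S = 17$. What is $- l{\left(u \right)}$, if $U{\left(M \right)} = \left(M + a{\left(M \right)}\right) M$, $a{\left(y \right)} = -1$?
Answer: $- \frac{91555}{16} \approx -5722.2$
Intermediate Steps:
$S = \frac{17}{4}$ ($S = \frac{1}{4} \cdot 17 = \frac{17}{4} \approx 4.25$)
$u = 5736$
$U{\left(M \right)} = M \left(-1 + M\right)$ ($U{\left(M \right)} = \left(M - 1\right) M = \left(-1 + M\right) M = M \left(-1 + M\right)$)
$l{\left(z \right)} = - \frac{221}{16} + z$ ($l{\left(z \right)} = z - \frac{17 \left(-1 + \frac{17}{4}\right)}{4} = z - \frac{17}{4} \cdot \frac{13}{4} = z - \frac{221}{16} = - \frac{221}{16} + z$)
$- l{\left(u \right)} = - (- \frac{221}{16} + 5736) = \left(-1\right) \frac{91555}{16} = - \frac{91555}{16}$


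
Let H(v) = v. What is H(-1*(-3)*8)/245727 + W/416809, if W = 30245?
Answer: 2480672177/34140408381 ≈ 0.072661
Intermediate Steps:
H(-1*(-3)*8)/245727 + W/416809 = (-1*(-3)*8)/245727 + 30245/416809 = (3*8)*(1/245727) + 30245*(1/416809) = 24*(1/245727) + 30245/416809 = 8/81909 + 30245/416809 = 2480672177/34140408381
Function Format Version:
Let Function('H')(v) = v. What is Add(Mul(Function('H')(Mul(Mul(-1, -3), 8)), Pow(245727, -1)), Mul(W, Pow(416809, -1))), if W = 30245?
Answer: Rational(2480672177, 34140408381) ≈ 0.072661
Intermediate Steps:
Add(Mul(Function('H')(Mul(Mul(-1, -3), 8)), Pow(245727, -1)), Mul(W, Pow(416809, -1))) = Add(Mul(Mul(Mul(-1, -3), 8), Pow(245727, -1)), Mul(30245, Pow(416809, -1))) = Add(Mul(Mul(3, 8), Rational(1, 245727)), Mul(30245, Rational(1, 416809))) = Add(Mul(24, Rational(1, 245727)), Rational(30245, 416809)) = Add(Rational(8, 81909), Rational(30245, 416809)) = Rational(2480672177, 34140408381)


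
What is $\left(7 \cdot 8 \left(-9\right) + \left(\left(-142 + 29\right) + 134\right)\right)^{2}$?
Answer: $233289$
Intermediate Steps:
$\left(7 \cdot 8 \left(-9\right) + \left(\left(-142 + 29\right) + 134\right)\right)^{2} = \left(56 \left(-9\right) + \left(-113 + 134\right)\right)^{2} = \left(-504 + 21\right)^{2} = \left(-483\right)^{2} = 233289$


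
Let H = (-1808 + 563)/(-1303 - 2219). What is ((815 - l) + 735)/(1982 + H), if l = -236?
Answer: 2096764/2327283 ≈ 0.90095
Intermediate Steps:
H = 415/1174 (H = -1245/(-3522) = -1245*(-1/3522) = 415/1174 ≈ 0.35349)
((815 - l) + 735)/(1982 + H) = ((815 - 1*(-236)) + 735)/(1982 + 415/1174) = ((815 + 236) + 735)/(2327283/1174) = (1051 + 735)*(1174/2327283) = 1786*(1174/2327283) = 2096764/2327283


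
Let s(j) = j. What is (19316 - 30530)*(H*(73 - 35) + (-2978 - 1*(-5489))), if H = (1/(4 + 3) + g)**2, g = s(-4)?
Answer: -241487082/7 ≈ -3.4498e+7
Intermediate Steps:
g = -4
H = 729/49 (H = (1/(4 + 3) - 4)**2 = (1/7 - 4)**2 = (-27/7)**2 = 729/49 ≈ 14.878)
(19316 - 30530)*(H*(73 - 35) + (-2978 - 1*(-5489))) = (19316 - 30530)*(729*(73 - 35)/49 + (-2978 - 1*(-5489))) = -11214*((729/49)*38 + (-2978 + 5489)) = -11214*(27702/49 + 2511) = -11214*150741/49 = -241487082/7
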